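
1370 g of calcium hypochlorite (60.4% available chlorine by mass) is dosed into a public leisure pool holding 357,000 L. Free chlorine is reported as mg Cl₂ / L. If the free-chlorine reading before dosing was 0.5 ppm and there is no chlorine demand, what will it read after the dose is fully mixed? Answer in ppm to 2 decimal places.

2.82 ppm

Available chlorine delivered: 1370 g × 0.604 = 827.5 g as Cl₂.
Concentration rise: 827.5 g / 357,000 L = 2.318 mg/L = 2.32 ppm.
Final FC: 0.5 + 2.32 = 2.82 ppm.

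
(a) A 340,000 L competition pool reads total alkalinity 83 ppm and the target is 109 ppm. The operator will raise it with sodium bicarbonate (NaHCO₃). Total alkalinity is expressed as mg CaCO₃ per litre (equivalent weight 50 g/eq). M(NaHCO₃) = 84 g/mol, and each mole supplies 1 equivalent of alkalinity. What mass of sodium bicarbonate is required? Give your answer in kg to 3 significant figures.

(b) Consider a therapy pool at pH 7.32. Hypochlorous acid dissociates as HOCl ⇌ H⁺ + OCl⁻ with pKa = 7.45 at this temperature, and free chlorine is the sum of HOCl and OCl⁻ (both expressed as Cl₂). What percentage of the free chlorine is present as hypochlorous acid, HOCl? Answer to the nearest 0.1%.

(a) 14.9 kg; (b) 57.4%

(a) Alkalinity to add: (109 − 83) = 26 mg/L as CaCO₃ × 340,000 L = 8840 g as CaCO₃.
(a) Equivalents: 8840 g ÷ 50 g/eq = 176.8 eq.
(a) NaHCO₃ supplies 1 eq per mole → 176.8 mol.
(a) Mass: 176.8 mol × 84 g/mol = 14,850 g.

(b) [OCl⁻]/[HOCl] = 10^(pH − pKa) = 10^(7.32 − 7.45) = 10^-0.13 = 0.7413.
(b) Fraction as HOCl = 1 / (1 + 0.7413) = 0.5743.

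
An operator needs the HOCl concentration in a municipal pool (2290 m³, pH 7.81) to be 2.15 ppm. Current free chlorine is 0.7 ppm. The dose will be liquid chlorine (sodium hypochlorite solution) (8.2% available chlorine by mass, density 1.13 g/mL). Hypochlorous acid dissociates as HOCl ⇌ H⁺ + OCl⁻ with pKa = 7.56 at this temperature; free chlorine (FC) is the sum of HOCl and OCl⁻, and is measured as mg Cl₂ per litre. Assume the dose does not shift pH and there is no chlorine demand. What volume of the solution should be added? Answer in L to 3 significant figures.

130 L

Volume: 2290 m³ = 2,290,000 L.
[OCl⁻]/[HOCl] = 10^(pH − pKa) = 10^(7.81 − 7.56) = 1.778; fraction as HOCl = 1/(1 + 1.778) = 0.3599.
Free chlorine required for 2.15 ppm HOCl: 2.15 / 0.3599 = 5.973 ppm.
FC to add: 5.973 − 0.7 = 5.273 mg/L as Cl₂.
Cl₂ equivalent: 5.273 mg/L × 2,290,000 L = 12,080 g.
Product at 8.2% available Cl: 12,080 / 0.082 = 147,300 g.
Volume: 147,300 g ÷ 1.13 g/mL = 130,300 mL.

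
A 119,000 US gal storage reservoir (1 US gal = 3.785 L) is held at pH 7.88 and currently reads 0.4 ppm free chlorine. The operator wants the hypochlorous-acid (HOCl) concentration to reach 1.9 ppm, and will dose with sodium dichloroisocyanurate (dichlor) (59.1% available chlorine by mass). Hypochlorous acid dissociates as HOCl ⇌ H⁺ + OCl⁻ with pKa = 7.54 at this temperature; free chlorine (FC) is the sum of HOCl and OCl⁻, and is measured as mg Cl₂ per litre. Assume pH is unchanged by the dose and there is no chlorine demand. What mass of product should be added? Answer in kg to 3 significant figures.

4.31 kg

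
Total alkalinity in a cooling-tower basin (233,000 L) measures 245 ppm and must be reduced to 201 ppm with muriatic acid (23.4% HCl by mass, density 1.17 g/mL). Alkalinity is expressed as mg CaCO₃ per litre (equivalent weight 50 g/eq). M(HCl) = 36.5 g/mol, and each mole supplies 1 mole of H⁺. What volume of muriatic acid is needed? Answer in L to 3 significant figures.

27.3 L

Alkalinity to neutralize: (245 − 201) = 44 mg/L as CaCO₃ × 233,000 L = 10,250 g as CaCO₃.
Equivalents of H⁺ required: 10,250 ÷ 50 g/eq = 205 eq = 205 mol HCl.
Mass of HCl: 205 × 36.5 = 7484 g.
Mass of 23.4% solution: 7484 / 0.234 = 31,980 g.
Volume: 31,980 g ÷ 1.17 g/mL = 27,340 mL.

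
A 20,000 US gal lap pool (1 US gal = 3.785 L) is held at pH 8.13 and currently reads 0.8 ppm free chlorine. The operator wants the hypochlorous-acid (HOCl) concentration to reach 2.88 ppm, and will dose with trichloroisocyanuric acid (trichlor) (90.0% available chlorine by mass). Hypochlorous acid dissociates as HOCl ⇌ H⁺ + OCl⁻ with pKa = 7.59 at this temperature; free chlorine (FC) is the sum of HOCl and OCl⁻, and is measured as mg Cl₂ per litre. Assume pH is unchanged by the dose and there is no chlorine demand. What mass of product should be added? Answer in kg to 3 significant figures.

Volume: 20,000 US gal × 3.785 L/gal = 75,700 L.
[OCl⁻]/[HOCl] = 10^(pH − pKa) = 10^(8.13 − 7.59) = 3.467; fraction as HOCl = 1/(1 + 3.467) = 0.2238.
Free chlorine required for 2.88 ppm HOCl: 2.88 / 0.2238 = 12.87 ppm.
FC to add: 12.87 − 0.8 = 12.07 mg/L as Cl₂.
Cl₂ equivalent: 12.07 mg/L × 75,700 L = 913.4 g.
Product at 90.0% available Cl: 913.4 / 0.9 = 1015 g.

1.01 kg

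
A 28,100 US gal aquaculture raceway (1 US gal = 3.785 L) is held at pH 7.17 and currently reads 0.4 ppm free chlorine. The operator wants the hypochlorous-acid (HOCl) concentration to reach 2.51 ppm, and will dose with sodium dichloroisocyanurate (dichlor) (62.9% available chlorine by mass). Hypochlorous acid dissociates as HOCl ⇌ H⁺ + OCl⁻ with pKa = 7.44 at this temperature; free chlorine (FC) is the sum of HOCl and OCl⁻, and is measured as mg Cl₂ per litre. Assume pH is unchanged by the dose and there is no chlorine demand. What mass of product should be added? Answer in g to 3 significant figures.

Volume: 28,100 US gal × 3.785 L/gal = 106,358 L.
[OCl⁻]/[HOCl] = 10^(pH − pKa) = 10^(7.17 − 7.44) = 0.537; fraction as HOCl = 1/(1 + 0.537) = 0.6506.
Free chlorine required for 2.51 ppm HOCl: 2.51 / 0.6506 = 3.858 ppm.
FC to add: 3.858 − 0.4 = 3.458 mg/L as Cl₂.
Cl₂ equivalent: 3.458 mg/L × 106,358 L = 367.8 g.
Product at 62.9% available Cl: 367.8 / 0.629 = 584.7 g.

585 g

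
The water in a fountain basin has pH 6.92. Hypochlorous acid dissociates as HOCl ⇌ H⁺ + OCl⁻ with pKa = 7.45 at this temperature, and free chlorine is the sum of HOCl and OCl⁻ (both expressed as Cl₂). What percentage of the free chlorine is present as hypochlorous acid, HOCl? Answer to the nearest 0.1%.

77.2%

[OCl⁻]/[HOCl] = 10^(pH − pKa) = 10^(6.92 − 7.45) = 10^-0.53 = 0.2951.
Fraction as HOCl = 1 / (1 + 0.2951) = 0.7721.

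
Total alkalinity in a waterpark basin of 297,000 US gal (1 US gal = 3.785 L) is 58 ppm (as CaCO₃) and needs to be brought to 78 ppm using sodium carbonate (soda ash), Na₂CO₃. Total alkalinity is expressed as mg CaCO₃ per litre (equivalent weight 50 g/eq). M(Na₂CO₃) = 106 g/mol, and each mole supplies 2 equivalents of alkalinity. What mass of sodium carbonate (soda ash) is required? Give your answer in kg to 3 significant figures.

23.8 kg

Volume: 297,000 US gal × 3.785 L/gal = 1,124,145 L.
Alkalinity to add: (78 − 58) = 20 mg/L as CaCO₃ × 1,124,145 L = 22,480 g as CaCO₃.
Equivalents: 22,480 g ÷ 50 g/eq = 449.7 eq.
Each mole of Na₂CO₃ supplies 2 eq, so 449.7 / 2 = 224.8 mol.
Mass: 224.8 mol × 106 g/mol = 23,830 g.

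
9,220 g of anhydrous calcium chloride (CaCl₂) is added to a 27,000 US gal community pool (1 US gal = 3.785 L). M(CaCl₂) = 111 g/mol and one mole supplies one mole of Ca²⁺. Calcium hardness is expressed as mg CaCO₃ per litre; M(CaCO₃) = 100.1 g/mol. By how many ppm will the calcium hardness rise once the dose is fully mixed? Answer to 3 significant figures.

81.4 ppm

Volume: 27,000 US gal × 3.785 L/gal = 102,195 L.
Moles of Ca²⁺: 9,220 g ÷ 111 g/mol = 83.06 mol.
As CaCO₃: 83.06 mol × 100.1 g/mol = 8315 g.
Rise: 8315 g / 102,195 L × 1000 = 81.36 mg/L.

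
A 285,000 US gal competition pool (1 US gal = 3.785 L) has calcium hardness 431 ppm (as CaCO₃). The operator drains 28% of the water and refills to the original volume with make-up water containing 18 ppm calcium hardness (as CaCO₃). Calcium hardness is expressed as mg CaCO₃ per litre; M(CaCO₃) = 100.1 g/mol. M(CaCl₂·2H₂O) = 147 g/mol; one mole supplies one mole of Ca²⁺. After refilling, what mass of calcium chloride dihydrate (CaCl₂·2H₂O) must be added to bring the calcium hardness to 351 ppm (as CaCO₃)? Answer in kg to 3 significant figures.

56.5 kg

Volume: 285,000 US gal × 3.785 L/gal = 1,078,725 L.
After draining 28% and refilling: 431 × 0.72 + 18 × 0.28 = 315.36 ppm.
Deficit to target: 351 − 315.36 = 35.64 mg/L.
As CaCO₃: 35.64 mg/L × 1,078,725 L = 38,450 g; ÷ 100.1 = 384.1 mol Ca²⁺.
Mass: 384.1 × 147 = 56,460 g.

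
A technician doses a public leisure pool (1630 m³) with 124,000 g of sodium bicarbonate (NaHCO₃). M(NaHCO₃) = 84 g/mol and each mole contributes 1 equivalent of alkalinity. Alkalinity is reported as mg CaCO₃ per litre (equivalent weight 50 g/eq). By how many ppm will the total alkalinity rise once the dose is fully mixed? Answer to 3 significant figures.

45.3 ppm

Volume: 1630 m³ = 1,630,000 L.
Moles of NaHCO₃: 124,000 g ÷ 84 g/mol = 1476 mol → 1476 eq of alkalinity.
As CaCO₃: 1476 eq × 50 g/eq = 73,810 g.
Rise: 73,810 g / 1,630,000 L × 1000 = 45.28 mg/L.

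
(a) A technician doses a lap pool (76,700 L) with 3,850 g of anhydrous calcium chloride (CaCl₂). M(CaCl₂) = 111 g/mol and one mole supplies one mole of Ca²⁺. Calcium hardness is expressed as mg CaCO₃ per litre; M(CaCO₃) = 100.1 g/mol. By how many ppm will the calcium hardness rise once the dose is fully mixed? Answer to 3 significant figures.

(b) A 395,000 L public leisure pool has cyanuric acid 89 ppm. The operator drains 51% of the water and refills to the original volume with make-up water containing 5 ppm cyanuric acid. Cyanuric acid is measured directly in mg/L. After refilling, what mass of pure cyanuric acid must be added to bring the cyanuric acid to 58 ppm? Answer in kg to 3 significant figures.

(a) Moles of Ca²⁺: 3,850 g ÷ 111 g/mol = 34.68 mol.
(a) As CaCO₃: 34.68 mol × 100.1 g/mol = 3472 g.
(a) Rise: 3472 g / 76,700 L × 1000 = 45.27 mg/L.

(b) After draining 51% and refilling: 89 × 0.49 + 5 × 0.51 = 46.16 ppm.
(b) Deficit to target: 58 − 46.16 = 11.84 mg/L.
(b) Mass: 11.84 mg/L × 395,000 L = 4677 g cyanuric acid.

(a) 45.3 ppm; (b) 4.68 kg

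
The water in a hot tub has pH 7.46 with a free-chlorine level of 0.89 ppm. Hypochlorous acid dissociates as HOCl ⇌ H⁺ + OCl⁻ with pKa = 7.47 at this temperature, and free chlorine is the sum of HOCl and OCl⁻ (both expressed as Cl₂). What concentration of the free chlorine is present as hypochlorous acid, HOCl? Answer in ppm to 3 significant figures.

[OCl⁻]/[HOCl] = 10^(pH − pKa) = 10^(7.46 − 7.47) = 10^-0.01 = 0.9772.
Fraction as HOCl = 1 / (1 + 0.9772) = 0.5058.
HOCl = 0.5058 × 0.89 ppm = 0.4501 ppm.

0.450 ppm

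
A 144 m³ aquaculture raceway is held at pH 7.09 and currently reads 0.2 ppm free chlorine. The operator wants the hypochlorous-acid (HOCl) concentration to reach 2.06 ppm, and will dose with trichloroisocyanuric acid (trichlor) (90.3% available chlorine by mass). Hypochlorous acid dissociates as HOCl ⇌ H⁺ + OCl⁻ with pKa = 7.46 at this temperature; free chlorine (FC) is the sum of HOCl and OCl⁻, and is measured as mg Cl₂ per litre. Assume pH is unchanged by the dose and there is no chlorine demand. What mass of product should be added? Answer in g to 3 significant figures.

Volume: 144 m³ = 144,000 L.
[OCl⁻]/[HOCl] = 10^(pH − pKa) = 10^(7.09 − 7.46) = 0.4266; fraction as HOCl = 1/(1 + 0.4266) = 0.701.
Free chlorine required for 2.06 ppm HOCl: 2.06 / 0.701 = 2.939 ppm.
FC to add: 2.939 − 0.2 = 2.739 mg/L as Cl₂.
Cl₂ equivalent: 2.739 mg/L × 144,000 L = 394.4 g.
Product at 90.3% available Cl: 394.4 / 0.903 = 436.7 g.

437 g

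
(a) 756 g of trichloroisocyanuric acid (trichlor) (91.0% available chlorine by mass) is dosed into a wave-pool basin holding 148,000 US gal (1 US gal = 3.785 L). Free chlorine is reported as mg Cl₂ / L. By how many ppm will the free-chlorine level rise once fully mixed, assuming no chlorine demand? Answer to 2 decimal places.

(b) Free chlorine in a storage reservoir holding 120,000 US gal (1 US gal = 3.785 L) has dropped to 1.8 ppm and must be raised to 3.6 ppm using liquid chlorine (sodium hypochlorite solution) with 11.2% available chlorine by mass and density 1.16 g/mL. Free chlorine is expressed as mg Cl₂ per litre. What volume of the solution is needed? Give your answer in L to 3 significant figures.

(a) Volume: 148,000 US gal × 3.785 L/gal = 560,180 L.
(a) Available chlorine delivered: 756 g × 0.91 = 688 g as Cl₂.
(a) Concentration rise: 688 g / 560,180 L = 1.228 mg/L = 1.23 ppm.

(b) Volume: 120,000 US gal × 3.785 L/gal = 454,200 L.
(b) Chlorine deficit: 3.6 − 1.8 = 1.8 ppm = 1.8 mg/L as Cl₂.
(b) Cl₂ equivalent needed: 1.8 mg/L × 454,200 L = 817,600 mg = 817.6 g.
(b) Product at 11.2% available chlorine: 817.6 / 0.112 = 7300 g.
(b) Volume at density 1.16 g/mL: 7300 g ÷ 1.16 g/mL = 6293 mL.

(a) 1.23 ppm; (b) 6.29 L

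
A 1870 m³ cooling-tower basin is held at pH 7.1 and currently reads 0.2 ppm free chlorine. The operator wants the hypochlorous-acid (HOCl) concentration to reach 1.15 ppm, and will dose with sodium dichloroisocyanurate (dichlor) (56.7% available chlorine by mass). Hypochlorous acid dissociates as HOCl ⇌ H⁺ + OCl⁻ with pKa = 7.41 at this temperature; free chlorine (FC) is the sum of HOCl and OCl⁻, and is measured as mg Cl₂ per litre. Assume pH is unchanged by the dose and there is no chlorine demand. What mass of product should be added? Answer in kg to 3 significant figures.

4.99 kg

Volume: 1870 m³ = 1,870,000 L.
[OCl⁻]/[HOCl] = 10^(pH − pKa) = 10^(7.1 − 7.41) = 0.4898; fraction as HOCl = 1/(1 + 0.4898) = 0.6712.
Free chlorine required for 1.15 ppm HOCl: 1.15 / 0.6712 = 1.713 ppm.
FC to add: 1.713 − 0.2 = 1.513 mg/L as Cl₂.
Cl₂ equivalent: 1.513 mg/L × 1,870,000 L = 2830 g.
Product at 56.7% available Cl: 2830 / 0.567 = 4991 g.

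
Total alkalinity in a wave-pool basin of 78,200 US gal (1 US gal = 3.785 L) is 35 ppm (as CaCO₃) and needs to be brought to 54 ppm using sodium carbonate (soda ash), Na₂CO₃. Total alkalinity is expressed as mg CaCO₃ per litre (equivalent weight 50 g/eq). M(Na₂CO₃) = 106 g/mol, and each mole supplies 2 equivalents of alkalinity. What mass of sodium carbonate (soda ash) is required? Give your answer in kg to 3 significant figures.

Volume: 78,200 US gal × 3.785 L/gal = 295,987 L.
Alkalinity to add: (54 − 35) = 19 mg/L as CaCO₃ × 295,987 L = 5624 g as CaCO₃.
Equivalents: 5624 g ÷ 50 g/eq = 112.5 eq.
Each mole of Na₂CO₃ supplies 2 eq, so 112.5 / 2 = 56.24 mol.
Mass: 56.24 mol × 106 g/mol = 5961 g.

5.96 kg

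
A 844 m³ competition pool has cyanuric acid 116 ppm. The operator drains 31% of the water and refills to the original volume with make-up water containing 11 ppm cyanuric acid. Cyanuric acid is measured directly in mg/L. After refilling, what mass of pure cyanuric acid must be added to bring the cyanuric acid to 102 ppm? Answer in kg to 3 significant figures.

15.7 kg

Volume: 844 m³ = 844,000 L.
After draining 31% and refilling: 116 × 0.69 + 11 × 0.31 = 83.45 ppm.
Deficit to target: 102 − 83.45 = 18.55 mg/L.
Mass: 18.55 mg/L × 844,000 L = 15,660 g cyanuric acid.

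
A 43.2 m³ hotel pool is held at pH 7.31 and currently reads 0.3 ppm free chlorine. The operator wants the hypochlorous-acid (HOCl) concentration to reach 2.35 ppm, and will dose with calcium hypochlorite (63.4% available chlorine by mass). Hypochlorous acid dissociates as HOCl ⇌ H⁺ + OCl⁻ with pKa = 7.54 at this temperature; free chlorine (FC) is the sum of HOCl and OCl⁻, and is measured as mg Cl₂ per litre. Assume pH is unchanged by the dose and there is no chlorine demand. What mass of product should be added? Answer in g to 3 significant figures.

Volume: 43.2 m³ = 43,200 L.
[OCl⁻]/[HOCl] = 10^(pH − pKa) = 10^(7.31 − 7.54) = 0.5888; fraction as HOCl = 1/(1 + 0.5888) = 0.6294.
Free chlorine required for 2.35 ppm HOCl: 2.35 / 0.6294 = 3.734 ppm.
FC to add: 3.734 − 0.3 = 3.434 mg/L as Cl₂.
Cl₂ equivalent: 3.434 mg/L × 43,200 L = 148.3 g.
Product at 63.4% available Cl: 148.3 / 0.634 = 234 g.

234 g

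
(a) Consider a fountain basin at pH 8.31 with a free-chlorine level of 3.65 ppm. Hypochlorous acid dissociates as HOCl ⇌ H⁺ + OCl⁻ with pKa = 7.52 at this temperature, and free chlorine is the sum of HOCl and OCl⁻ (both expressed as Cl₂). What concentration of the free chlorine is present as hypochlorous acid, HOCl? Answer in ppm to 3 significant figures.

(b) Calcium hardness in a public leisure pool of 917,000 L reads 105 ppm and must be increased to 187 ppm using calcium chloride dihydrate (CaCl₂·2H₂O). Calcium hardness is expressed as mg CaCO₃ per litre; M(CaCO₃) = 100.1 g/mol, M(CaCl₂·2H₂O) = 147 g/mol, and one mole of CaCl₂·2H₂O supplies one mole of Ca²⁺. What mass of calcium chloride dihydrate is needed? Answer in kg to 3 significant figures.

(a) 0.509 ppm; (b) 110 kg

(a) [OCl⁻]/[HOCl] = 10^(pH − pKa) = 10^(8.31 − 7.52) = 10^0.79 = 6.166.
(a) Fraction as HOCl = 1 / (1 + 6.166) = 0.1395.
(a) HOCl = 0.1395 × 3.65 ppm = 0.5094 ppm.

(b) Hardness to add: (187 − 105) = 82 mg/L as CaCO₃ × 917,000 L = 75,190 g as CaCO₃.
(b) Moles of Ca²⁺ (1 mol Ca²⁺ ≡ 1 mol CaCO₃): 75,190 / 100.1 g/mol = 751.2 mol.
(b) Mass of CaCl₂·2H₂O: 751.2 × 147 = 110,400 g.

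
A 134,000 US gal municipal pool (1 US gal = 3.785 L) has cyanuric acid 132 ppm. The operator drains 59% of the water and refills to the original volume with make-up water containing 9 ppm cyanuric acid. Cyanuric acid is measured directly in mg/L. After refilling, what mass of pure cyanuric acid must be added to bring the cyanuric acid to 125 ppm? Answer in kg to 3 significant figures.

33.3 kg

Volume: 134,000 US gal × 3.785 L/gal = 507,190 L.
After draining 59% and refilling: 132 × 0.41 + 9 × 0.59 = 59.43 ppm.
Deficit to target: 125 − 59.43 = 65.57 mg/L.
Mass: 65.57 mg/L × 507,190 L = 33,260 g cyanuric acid.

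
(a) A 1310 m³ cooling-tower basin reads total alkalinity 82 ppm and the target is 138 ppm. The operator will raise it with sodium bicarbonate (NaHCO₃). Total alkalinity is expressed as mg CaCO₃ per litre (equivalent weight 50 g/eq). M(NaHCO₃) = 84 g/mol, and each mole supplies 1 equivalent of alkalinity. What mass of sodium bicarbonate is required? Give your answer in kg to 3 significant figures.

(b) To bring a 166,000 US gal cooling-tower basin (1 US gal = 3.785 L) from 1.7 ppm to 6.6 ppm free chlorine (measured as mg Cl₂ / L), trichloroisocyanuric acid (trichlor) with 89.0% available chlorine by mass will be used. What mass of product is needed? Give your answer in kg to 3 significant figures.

(a) Volume: 1310 m³ = 1,310,000 L.
(a) Alkalinity to add: (138 − 82) = 56 mg/L as CaCO₃ × 1,310,000 L = 73,360 g as CaCO₃.
(a) Equivalents: 73,360 g ÷ 50 g/eq = 1467 eq.
(a) NaHCO₃ supplies 1 eq per mole → 1467 mol.
(a) Mass: 1467 mol × 84 g/mol = 123,200 g.

(b) Volume: 166,000 US gal × 3.785 L/gal = 628,310 L.
(b) Chlorine deficit: 6.6 − 1.7 = 4.9 ppm = 4.9 mg/L as Cl₂.
(b) Cl₂ equivalent needed: 4.9 mg/L × 628,310 L = 3,079,000 mg = 3079 g.
(b) Product at 89.0% available chlorine: 3079 / 0.89 = 3459 g.

(a) 123 kg; (b) 3.46 kg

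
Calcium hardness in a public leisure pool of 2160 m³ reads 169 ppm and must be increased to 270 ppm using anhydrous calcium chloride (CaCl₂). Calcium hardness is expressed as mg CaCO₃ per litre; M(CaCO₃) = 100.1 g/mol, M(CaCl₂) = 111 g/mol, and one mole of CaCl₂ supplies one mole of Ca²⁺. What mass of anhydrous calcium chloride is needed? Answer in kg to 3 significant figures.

242 kg

Volume: 2160 m³ = 2,160,000 L.
Hardness to add: (270 − 169) = 101 mg/L as CaCO₃ × 2,160,000 L = 218,200 g as CaCO₃.
Moles of Ca²⁺ (1 mol Ca²⁺ ≡ 1 mol CaCO₃): 218,200 / 100.1 g/mol = 2179 mol.
Mass of CaCl₂: 2179 × 111 = 241,900 g.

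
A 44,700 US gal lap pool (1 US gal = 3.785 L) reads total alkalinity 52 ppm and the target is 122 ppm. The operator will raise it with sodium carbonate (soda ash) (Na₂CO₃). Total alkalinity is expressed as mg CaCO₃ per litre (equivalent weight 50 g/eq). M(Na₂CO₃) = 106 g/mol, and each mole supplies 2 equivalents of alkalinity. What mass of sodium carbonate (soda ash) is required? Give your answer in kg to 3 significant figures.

12.6 kg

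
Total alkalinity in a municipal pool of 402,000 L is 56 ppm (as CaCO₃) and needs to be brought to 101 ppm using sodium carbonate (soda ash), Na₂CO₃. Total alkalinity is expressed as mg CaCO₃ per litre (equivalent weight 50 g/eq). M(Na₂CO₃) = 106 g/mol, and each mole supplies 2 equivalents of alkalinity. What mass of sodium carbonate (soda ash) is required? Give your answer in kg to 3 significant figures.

19.2 kg

Alkalinity to add: (101 − 56) = 45 mg/L as CaCO₃ × 402,000 L = 18,090 g as CaCO₃.
Equivalents: 18,090 g ÷ 50 g/eq = 361.8 eq.
Each mole of Na₂CO₃ supplies 2 eq, so 361.8 / 2 = 180.9 mol.
Mass: 180.9 mol × 106 g/mol = 19,180 g.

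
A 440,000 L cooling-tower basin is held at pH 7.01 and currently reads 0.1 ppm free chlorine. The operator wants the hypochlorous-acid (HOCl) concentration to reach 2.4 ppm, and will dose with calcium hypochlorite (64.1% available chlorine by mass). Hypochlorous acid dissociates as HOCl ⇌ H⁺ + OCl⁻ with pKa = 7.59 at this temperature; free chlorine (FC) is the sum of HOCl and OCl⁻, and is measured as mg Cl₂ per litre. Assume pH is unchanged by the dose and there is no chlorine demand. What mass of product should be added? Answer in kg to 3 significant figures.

[OCl⁻]/[HOCl] = 10^(pH − pKa) = 10^(7.01 − 7.59) = 0.263; fraction as HOCl = 1/(1 + 0.263) = 0.7917.
Free chlorine required for 2.4 ppm HOCl: 2.4 / 0.7917 = 3.031 ppm.
FC to add: 3.031 − 0.1 = 2.931 mg/L as Cl₂.
Cl₂ equivalent: 2.931 mg/L × 440,000 L = 1290 g.
Product at 64.1% available Cl: 1290 / 0.641 = 2012 g.

2.01 kg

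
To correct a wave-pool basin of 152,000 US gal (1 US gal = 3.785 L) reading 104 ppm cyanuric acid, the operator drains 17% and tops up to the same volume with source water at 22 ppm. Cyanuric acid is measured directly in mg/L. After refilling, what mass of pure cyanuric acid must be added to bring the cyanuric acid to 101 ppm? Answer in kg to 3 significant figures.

Volume: 152,000 US gal × 3.785 L/gal = 575,320 L.
After draining 17% and refilling: 104 × 0.83 + 22 × 0.17 = 90.06 ppm.
Deficit to target: 101 − 90.06 = 10.94 mg/L.
Mass: 10.94 mg/L × 575,320 L = 6294 g cyanuric acid.

6.29 kg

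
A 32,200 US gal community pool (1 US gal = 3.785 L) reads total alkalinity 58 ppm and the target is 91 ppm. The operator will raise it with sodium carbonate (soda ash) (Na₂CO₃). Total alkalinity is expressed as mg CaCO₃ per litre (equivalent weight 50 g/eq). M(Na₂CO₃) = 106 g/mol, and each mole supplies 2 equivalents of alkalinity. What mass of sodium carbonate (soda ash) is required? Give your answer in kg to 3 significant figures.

Volume: 32,200 US gal × 3.785 L/gal = 121,877 L.
Alkalinity to add: (91 − 58) = 33 mg/L as CaCO₃ × 121,877 L = 4022 g as CaCO₃.
Equivalents: 4022 g ÷ 50 g/eq = 80.44 eq.
Each mole of Na₂CO₃ supplies 2 eq, so 80.44 / 2 = 40.22 mol.
Mass: 40.22 mol × 106 g/mol = 4263 g.

4.26 kg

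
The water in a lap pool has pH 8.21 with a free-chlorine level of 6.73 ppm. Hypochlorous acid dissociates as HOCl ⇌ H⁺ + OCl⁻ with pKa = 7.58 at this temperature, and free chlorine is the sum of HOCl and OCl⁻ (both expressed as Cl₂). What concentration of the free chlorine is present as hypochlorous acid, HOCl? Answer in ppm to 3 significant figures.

[OCl⁻]/[HOCl] = 10^(pH − pKa) = 10^(8.21 − 7.58) = 10^0.63 = 4.266.
Fraction as HOCl = 1 / (1 + 4.266) = 0.1899.
HOCl = 0.1899 × 6.73 ppm = 1.278 ppm.

1.28 ppm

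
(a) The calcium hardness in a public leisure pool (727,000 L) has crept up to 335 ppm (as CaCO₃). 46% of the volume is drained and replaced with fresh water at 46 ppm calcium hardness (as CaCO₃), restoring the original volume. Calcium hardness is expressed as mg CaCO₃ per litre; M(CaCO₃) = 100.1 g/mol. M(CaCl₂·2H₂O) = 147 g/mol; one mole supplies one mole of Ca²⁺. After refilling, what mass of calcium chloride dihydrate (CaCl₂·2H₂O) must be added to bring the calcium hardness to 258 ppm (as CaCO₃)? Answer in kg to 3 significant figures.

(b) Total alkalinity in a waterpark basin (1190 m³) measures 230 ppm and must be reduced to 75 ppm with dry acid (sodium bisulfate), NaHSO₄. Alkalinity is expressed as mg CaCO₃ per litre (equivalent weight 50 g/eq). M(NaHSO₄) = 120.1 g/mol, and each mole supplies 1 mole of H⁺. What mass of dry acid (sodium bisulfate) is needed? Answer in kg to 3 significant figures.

(a) After draining 46% and refilling: 335 × 0.54 + 46 × 0.46 = 202.06 ppm.
(a) Deficit to target: 258 − 202.06 = 55.94 mg/L.
(a) As CaCO₃: 55.94 mg/L × 727,000 L = 40,670 g; ÷ 100.1 = 406.3 mol Ca²⁺.
(a) Mass: 406.3 × 147 = 59,720 g.

(b) Volume: 1190 m³ = 1,190,000 L.
(b) Alkalinity to neutralize: (230 − 75) = 155 mg/L as CaCO₃ × 1,190,000 L = 184,400 g as CaCO₃.
(b) Equivalents of H⁺ required: 184,400 ÷ 50 g/eq = 3689 eq = 3689 mol NaHSO₄.
(b) Mass of NaHSO₄: 3689 × 120.1 = 443,000 g.

(a) 59.7 kg; (b) 443 kg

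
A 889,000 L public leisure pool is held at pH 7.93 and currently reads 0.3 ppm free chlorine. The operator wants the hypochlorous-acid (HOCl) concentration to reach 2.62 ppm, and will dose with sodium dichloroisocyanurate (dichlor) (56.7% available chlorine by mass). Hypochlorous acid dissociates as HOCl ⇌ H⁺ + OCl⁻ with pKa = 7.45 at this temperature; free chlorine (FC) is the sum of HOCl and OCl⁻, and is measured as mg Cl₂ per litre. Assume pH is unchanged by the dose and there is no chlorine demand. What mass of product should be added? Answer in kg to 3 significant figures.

[OCl⁻]/[HOCl] = 10^(pH − pKa) = 10^(7.93 − 7.45) = 3.02; fraction as HOCl = 1/(1 + 3.02) = 0.2488.
Free chlorine required for 2.62 ppm HOCl: 2.62 / 0.2488 = 10.53 ppm.
FC to add: 10.53 − 0.3 = 10.23 mg/L as Cl₂.
Cl₂ equivalent: 10.23 mg/L × 889,000 L = 9096 g.
Product at 56.7% available Cl: 9096 / 0.567 = 16,040 g.

16.0 kg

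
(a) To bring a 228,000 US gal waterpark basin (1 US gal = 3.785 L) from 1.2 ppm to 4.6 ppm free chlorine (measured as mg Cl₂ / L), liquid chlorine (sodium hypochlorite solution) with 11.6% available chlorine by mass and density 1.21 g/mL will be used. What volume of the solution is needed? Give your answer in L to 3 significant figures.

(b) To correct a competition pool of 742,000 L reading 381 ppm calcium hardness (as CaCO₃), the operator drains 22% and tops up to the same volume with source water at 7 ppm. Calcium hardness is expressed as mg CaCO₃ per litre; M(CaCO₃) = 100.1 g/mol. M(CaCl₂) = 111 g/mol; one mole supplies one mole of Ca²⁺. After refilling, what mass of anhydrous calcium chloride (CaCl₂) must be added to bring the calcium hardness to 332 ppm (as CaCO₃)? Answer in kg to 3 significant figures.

(a) Volume: 228,000 US gal × 3.785 L/gal = 862,980 L.
(a) Chlorine deficit: 4.6 − 1.2 = 3.4 ppm = 3.4 mg/L as Cl₂.
(a) Cl₂ equivalent needed: 3.4 mg/L × 862,980 L = 2,934,000 mg = 2934 g.
(a) Product at 11.6% available chlorine: 2934 / 0.116 = 25,290 g.
(a) Volume at density 1.21 g/mL: 25,290 g ÷ 1.21 g/mL = 20,900 mL.

(b) After draining 22% and refilling: 381 × 0.78 + 7 × 0.22 = 298.72 ppm.
(b) Deficit to target: 332 − 298.72 = 33.28 mg/L.
(b) As CaCO₃: 33.28 mg/L × 742,000 L = 24,690 g; ÷ 100.1 = 246.7 mol Ca²⁺.
(b) Mass: 246.7 × 111 = 27,380 g.

(a) 20.9 L; (b) 27.4 kg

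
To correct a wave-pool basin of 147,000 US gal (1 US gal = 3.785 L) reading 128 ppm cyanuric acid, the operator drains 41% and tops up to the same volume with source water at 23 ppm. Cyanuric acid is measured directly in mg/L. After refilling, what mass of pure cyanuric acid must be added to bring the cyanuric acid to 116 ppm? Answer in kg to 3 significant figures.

17.3 kg

Volume: 147,000 US gal × 3.785 L/gal = 556,395 L.
After draining 41% and refilling: 128 × 0.59 + 23 × 0.41 = 84.95 ppm.
Deficit to target: 116 − 84.95 = 31.05 mg/L.
Mass: 31.05 mg/L × 556,395 L = 17,280 g cyanuric acid.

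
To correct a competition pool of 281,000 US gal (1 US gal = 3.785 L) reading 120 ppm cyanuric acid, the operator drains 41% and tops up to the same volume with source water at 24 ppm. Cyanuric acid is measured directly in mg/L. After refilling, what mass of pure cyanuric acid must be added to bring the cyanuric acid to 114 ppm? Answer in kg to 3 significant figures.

35.5 kg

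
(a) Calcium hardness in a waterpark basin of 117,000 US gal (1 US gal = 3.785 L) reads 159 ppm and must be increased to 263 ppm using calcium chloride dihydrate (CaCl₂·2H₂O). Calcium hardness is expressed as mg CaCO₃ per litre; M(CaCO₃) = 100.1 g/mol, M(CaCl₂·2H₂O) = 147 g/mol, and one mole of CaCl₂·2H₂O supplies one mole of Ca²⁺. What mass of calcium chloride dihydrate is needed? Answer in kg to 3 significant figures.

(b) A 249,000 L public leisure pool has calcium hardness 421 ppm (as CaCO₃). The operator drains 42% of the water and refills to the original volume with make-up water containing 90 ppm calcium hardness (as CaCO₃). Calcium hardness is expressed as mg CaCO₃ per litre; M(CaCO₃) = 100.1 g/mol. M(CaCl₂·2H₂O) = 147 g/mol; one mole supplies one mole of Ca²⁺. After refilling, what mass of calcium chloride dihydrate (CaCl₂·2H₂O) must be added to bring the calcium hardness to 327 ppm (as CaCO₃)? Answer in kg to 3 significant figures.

(a) Volume: 117,000 US gal × 3.785 L/gal = 442,845 L.
(a) Hardness to add: (263 − 159) = 104 mg/L as CaCO₃ × 442,845 L = 46,060 g as CaCO₃.
(a) Moles of Ca²⁺ (1 mol Ca²⁺ ≡ 1 mol CaCO₃): 46,060 / 100.1 g/mol = 460.1 mol.
(a) Mass of CaCl₂·2H₂O: 460.1 × 147 = 67,630 g.

(b) After draining 42% and refilling: 421 × 0.58 + 90 × 0.42 = 281.98 ppm.
(b) Deficit to target: 327 − 281.98 = 45.02 mg/L.
(b) As CaCO₃: 45.02 mg/L × 249,000 L = 11,210 g; ÷ 100.1 = 112 mol Ca²⁺.
(b) Mass: 112 × 147 = 16,460 g.

(a) 67.6 kg; (b) 16.5 kg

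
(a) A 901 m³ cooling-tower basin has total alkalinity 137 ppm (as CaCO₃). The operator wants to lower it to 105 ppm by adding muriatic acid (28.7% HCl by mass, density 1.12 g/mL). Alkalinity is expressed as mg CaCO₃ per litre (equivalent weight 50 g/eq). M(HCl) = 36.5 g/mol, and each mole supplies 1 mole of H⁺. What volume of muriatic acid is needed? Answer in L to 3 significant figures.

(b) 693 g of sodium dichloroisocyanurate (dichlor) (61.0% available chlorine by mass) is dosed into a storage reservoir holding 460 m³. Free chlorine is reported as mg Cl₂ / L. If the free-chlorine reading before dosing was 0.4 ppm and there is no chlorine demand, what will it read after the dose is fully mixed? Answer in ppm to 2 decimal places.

(a) 65.5 L; (b) 1.32 ppm

(a) Volume: 901 m³ = 901,000 L.
(a) Alkalinity to neutralize: (137 − 105) = 32 mg/L as CaCO₃ × 901,000 L = 28,830 g as CaCO₃.
(a) Equivalents of H⁺ required: 28,830 ÷ 50 g/eq = 576.6 eq = 576.6 mol HCl.
(a) Mass of HCl: 576.6 × 36.5 = 21,050 g.
(a) Mass of 28.7% solution: 21,050 / 0.287 = 73,340 g.
(a) Volume: 73,340 g ÷ 1.12 g/mL = 65,480 mL.

(b) Volume: 460 m³ = 460,000 L.
(b) Available chlorine delivered: 693 g × 0.61 = 422.7 g as Cl₂.
(b) Concentration rise: 422.7 g / 460,000 L = 0.919 mg/L = 0.92 ppm.
(b) Final FC: 0.4 + 0.92 = 1.32 ppm.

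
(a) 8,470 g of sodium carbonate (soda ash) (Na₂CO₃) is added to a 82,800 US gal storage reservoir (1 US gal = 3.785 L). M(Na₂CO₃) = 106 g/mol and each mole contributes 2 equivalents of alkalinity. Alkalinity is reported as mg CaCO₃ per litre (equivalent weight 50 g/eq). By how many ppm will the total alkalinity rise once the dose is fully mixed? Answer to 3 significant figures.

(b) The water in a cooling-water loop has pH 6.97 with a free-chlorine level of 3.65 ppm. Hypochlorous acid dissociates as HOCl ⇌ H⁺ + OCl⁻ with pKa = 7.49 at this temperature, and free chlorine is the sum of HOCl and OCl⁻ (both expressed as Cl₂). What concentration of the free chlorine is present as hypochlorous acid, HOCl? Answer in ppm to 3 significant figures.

(a) 25.5 ppm; (b) 2.80 ppm

(a) Volume: 82,800 US gal × 3.785 L/gal = 313,398 L.
(a) Moles of Na₂CO₃: 8,470 g ÷ 106 g/mol = 79.91 mol → 159.8 eq of alkalinity.
(a) As CaCO₃: 159.8 eq × 50 g/eq = 7991 g.
(a) Rise: 7991 g / 313,398 L × 1000 = 25.5 mg/L.

(b) [OCl⁻]/[HOCl] = 10^(pH − pKa) = 10^(6.97 − 7.49) = 10^-0.52 = 0.302.
(b) Fraction as HOCl = 1 / (1 + 0.302) = 0.7681.
(b) HOCl = 0.7681 × 3.65 ppm = 2.803 ppm.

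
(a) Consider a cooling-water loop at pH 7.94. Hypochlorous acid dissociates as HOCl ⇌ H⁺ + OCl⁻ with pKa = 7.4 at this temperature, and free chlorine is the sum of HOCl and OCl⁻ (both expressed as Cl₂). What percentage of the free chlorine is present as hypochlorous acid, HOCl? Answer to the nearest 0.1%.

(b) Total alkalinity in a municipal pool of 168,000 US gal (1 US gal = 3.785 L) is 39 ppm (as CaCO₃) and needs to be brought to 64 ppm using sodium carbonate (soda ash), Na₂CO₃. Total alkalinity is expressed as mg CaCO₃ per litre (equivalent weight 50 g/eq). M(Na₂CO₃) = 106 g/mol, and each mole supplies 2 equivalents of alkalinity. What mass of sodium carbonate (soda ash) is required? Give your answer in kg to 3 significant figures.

(a) [OCl⁻]/[HOCl] = 10^(pH − pKa) = 10^(7.94 − 7.4) = 10^0.54 = 3.467.
(a) Fraction as HOCl = 1 / (1 + 3.467) = 0.2238.

(b) Volume: 168,000 US gal × 3.785 L/gal = 635,880 L.
(b) Alkalinity to add: (64 − 39) = 25 mg/L as CaCO₃ × 635,880 L = 15,900 g as CaCO₃.
(b) Equivalents: 15,900 g ÷ 50 g/eq = 317.9 eq.
(b) Each mole of Na₂CO₃ supplies 2 eq, so 317.9 / 2 = 159 mol.
(b) Mass: 159 mol × 106 g/mol = 16,850 g.

(a) 22.4%; (b) 16.9 kg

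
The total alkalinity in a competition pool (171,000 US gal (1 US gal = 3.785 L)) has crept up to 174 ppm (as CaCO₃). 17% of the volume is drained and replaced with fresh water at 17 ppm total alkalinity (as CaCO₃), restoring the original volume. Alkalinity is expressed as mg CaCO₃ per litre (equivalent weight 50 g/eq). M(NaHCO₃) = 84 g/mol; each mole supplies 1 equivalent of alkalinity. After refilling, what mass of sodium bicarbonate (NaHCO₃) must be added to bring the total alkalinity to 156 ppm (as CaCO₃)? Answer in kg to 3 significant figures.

Volume: 171,000 US gal × 3.785 L/gal = 647,235 L.
After draining 17% and refilling: 174 × 0.83 + 17 × 0.17 = 147.31 ppm.
Deficit to target: 156 − 147.31 = 8.69 mg/L.
As CaCO₃: 8.69 mg/L × 647,235 L = 5624 g; ÷ 50 g/eq ÷ 1 = 112.5 mol NaHCO₃.
Mass: 112.5 × 84 = 9449 g.

9.45 kg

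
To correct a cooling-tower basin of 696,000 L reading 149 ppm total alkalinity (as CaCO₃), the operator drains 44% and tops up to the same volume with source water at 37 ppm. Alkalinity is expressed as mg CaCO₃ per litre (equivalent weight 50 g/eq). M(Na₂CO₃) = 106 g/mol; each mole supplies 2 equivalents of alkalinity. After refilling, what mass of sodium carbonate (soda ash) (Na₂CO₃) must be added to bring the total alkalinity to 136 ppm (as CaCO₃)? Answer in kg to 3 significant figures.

26.8 kg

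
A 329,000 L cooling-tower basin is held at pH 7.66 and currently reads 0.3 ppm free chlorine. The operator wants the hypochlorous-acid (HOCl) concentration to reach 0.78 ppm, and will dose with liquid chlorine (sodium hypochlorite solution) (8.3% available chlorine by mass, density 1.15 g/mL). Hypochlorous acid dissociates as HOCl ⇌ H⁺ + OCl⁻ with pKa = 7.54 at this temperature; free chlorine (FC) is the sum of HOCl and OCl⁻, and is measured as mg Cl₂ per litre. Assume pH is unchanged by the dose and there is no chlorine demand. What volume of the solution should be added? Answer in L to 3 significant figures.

5.20 L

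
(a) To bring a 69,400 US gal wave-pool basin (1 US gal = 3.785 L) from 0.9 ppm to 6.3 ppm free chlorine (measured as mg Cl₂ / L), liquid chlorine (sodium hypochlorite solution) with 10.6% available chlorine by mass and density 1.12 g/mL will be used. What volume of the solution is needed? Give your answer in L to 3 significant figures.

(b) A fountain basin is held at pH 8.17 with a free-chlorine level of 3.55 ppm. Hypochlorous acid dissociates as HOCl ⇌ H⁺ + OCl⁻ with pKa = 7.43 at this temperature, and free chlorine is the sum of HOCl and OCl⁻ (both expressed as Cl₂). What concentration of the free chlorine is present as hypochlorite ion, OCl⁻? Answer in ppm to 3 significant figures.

(a) 11.9 L; (b) 3.00 ppm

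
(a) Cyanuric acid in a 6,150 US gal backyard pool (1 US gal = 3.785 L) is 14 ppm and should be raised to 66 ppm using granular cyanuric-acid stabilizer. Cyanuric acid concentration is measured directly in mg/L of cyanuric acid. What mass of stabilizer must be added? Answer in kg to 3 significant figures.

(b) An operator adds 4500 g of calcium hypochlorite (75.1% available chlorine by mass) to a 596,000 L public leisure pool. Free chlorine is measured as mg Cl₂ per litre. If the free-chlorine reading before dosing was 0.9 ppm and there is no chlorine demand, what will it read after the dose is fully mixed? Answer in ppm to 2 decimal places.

(a) 1.21 kg; (b) 6.57 ppm

(a) Volume: 6,150 US gal × 3.785 L/gal = 23,278 L.
(a) CYA to add: (66 − 14) = 52 mg/L × 23,278 L = 1210 g cyanuric acid.

(b) Available chlorine delivered: 4500 g × 0.751 = 3380 g as Cl₂.
(b) Concentration rise: 3380 g / 596,000 L = 5.67 mg/L = 5.67 ppm.
(b) Final FC: 0.9 + 5.67 = 6.57 ppm.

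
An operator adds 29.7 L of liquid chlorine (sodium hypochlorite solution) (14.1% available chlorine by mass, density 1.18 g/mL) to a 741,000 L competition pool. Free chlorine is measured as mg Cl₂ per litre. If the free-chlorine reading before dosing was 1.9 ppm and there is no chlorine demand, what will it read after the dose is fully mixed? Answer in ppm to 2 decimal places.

Mass of solution: 29.7 L × 1000 mL/L × 1.18 g/mL = 35,050 g.
Available chlorine delivered: 35,050 g × 0.141 = 4941 g as Cl₂.
Concentration rise: 4941 g / 741,000 L = 6.669 mg/L = 6.67 ppm.
Final FC: 1.9 + 6.67 = 8.57 ppm.

8.57 ppm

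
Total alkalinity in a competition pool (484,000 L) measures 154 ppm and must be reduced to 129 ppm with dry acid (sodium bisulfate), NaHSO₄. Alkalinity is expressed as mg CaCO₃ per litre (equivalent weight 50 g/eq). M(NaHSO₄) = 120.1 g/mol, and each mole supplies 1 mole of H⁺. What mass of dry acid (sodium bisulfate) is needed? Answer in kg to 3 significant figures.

Alkalinity to neutralize: (154 − 129) = 25 mg/L as CaCO₃ × 484,000 L = 12,100 g as CaCO₃.
Equivalents of H⁺ required: 12,100 ÷ 50 g/eq = 242 eq = 242 mol NaHSO₄.
Mass of NaHSO₄: 242 × 120.1 = 29,060 g.

29.1 kg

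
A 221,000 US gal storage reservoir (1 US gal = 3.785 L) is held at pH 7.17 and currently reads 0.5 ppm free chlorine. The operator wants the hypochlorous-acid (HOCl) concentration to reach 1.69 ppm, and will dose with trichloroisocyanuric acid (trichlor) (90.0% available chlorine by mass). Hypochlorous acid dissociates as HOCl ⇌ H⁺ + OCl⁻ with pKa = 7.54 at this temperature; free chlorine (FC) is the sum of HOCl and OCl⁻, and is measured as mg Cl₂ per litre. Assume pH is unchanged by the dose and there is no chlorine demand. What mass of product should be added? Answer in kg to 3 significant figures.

Volume: 221,000 US gal × 3.785 L/gal = 836,485 L.
[OCl⁻]/[HOCl] = 10^(pH − pKa) = 10^(7.17 − 7.54) = 0.4266; fraction as HOCl = 1/(1 + 0.4266) = 0.701.
Free chlorine required for 1.69 ppm HOCl: 1.69 / 0.701 = 2.411 ppm.
FC to add: 2.411 − 0.5 = 1.911 mg/L as Cl₂.
Cl₂ equivalent: 1.911 mg/L × 836,485 L = 1598 g.
Product at 90.0% available Cl: 1598 / 0.9 = 1776 g.

1.78 kg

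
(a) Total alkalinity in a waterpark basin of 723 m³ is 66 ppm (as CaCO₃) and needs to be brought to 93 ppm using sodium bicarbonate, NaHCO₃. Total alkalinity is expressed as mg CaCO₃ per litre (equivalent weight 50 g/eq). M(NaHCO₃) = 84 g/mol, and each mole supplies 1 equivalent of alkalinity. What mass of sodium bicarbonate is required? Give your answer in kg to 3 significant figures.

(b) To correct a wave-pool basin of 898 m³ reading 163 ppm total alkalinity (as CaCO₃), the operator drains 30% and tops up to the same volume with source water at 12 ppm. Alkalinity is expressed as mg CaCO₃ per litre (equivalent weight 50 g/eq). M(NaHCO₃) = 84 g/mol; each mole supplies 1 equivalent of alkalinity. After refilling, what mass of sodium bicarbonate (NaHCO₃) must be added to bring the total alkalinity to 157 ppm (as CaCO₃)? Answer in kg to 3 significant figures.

(a) 32.8 kg; (b) 59.3 kg

(a) Volume: 723 m³ = 723,000 L.
(a) Alkalinity to add: (93 − 66) = 27 mg/L as CaCO₃ × 723,000 L = 19,520 g as CaCO₃.
(a) Equivalents: 19,520 g ÷ 50 g/eq = 390.4 eq.
(a) NaHCO₃ supplies 1 eq per mole → 390.4 mol.
(a) Mass: 390.4 mol × 84 g/mol = 32,800 g.

(b) Volume: 898 m³ = 898,000 L.
(b) After draining 30% and refilling: 163 × 0.70 + 12 × 0.30 = 117.7 ppm.
(b) Deficit to target: 157 − 117.7 = 39.3 mg/L.
(b) As CaCO₃: 39.3 mg/L × 898,000 L = 35,290 g; ÷ 50 g/eq ÷ 1 = 705.8 mol NaHCO₃.
(b) Mass: 705.8 × 84 = 59,290 g.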